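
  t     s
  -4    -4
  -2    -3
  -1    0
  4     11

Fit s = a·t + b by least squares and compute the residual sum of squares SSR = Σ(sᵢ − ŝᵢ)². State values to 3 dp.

SSR = 4.993

Normal-equation sums: Σt·t = 37, Σt = -3, Σ1 = 4.
And Σt·s = 66, Σs = 4.
det = 37·4 − (-3)² = 139.
a = (66·4 − (-3)·4)/139 = 276/139; b = (37·4 − (-3)·66)/139 = 346/139.
Residuals: 202/139, -211/139, -70/139, 79/139; SSR = 694/139.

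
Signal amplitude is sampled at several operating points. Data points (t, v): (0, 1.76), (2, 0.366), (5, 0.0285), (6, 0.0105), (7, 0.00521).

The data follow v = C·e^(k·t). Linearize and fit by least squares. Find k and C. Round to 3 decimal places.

With ln vᵢ as the transformed response and tᵢ as the regressor:
Over the data: Σt = 20.0000, Σ(t)² = 114.0000, Σln v = -13.8112, Σt·ln v = -83.9380.
Normal system: [[114.0000, 20.0000]; [20.0000, 5]]·[k, ln C]ᵀ = [-83.9380, -13.8112]ᵀ.
Solving (det = 170.0000): k = -0.84392, ln C = 0.61342, so C = exp(0.61342) = 1.84674.

k = -0.844, C = 1.847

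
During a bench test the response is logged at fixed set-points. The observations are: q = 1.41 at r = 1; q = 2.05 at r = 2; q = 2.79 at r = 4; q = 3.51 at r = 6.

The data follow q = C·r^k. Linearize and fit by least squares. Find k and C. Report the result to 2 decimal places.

k = 0.50, C = 1.42

Let Y = ln q. Fitting Y = k·ln r + ln C by least squares:
Σln r = 3.8712, Σ(ln r)² = 5.6127, Σln q = 3.3431, Σln r·ln q = 4.1697.
Equations: 5.6127·k + 3.8712·ln C = 4.1697;  3.8712·k + 4·ln C = 3.3431.
Δ = 5.6127·4 − (3.8712)² = 7.4645; k = (4.1697·4 − 3.8712·3.3431)/7.4645 = 0.50066, ln C = (5.6127·3.3431 − 3.8712·4.1697)/7.4645 = 0.35124, so C = exp(0.35124) = 1.42082.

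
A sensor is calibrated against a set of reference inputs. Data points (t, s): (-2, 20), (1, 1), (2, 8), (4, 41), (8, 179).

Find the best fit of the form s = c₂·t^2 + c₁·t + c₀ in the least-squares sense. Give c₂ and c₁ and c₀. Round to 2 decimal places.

Entries of XᵀX: Σt^2·t^2 = 4385, Σt^2·t = 577, Σt^2 = 89, Σt·t = 89, Σt = 13, Σ1 = 5.
For Xᵀs: Σt^2·s = 12225, Σt·s = 1573, Σs = 249.
Row-reducing yields c₂ = 3829/1221, c₁ = -3499/1221, c₀ = 1747/1221.

c₂ = 3.14, c₁ = -2.87, c₀ = 1.43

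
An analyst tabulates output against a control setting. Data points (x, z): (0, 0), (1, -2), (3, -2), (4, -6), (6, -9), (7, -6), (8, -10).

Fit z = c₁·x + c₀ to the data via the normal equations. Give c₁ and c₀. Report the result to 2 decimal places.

From the data, Σx·x = 175, Σx = 29, Σ1 = 7.
Right-hand side: Σx·z = -208, Σz = -35.
So MᵀM·[c₁, c₀]ᵀ = Mᵀz: [[175, 29]; [29, 7]]·[c₁, c₀]ᵀ = [-208, -35]ᵀ.
Eliminating c₀: 7·(row 1) − 29·(row 2) gives 384·c₁ = 7·(-208) − 29·(-35) = -441, so c₁ = -147/128.
Then c₀ = ((-35) − 29·(-147/128))/7 = -31/128.

c₁ = -1.15, c₀ = -0.24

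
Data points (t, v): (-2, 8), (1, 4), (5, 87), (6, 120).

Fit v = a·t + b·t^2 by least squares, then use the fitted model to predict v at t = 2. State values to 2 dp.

The normal system XᵀX·[a, b]ᵀ = Xᵀv is [[66, 334]; [334, 1938]]·[a, b]ᵀ = [1143, 6531]ᵀ.
Eliminating b: 1938·(row 1) − 334·(row 2) gives 16352·a = 1938·1143 − 334·6531 = 33780, so a = 8445/4088.
Then b = (6531 − 334·(8445/4088))/1938 = 12321/4088.
At t = 2: v̂ = (8445/4088)·(2) + (12321/4088)·(4) = 33087/2044.

v̂ = 16.19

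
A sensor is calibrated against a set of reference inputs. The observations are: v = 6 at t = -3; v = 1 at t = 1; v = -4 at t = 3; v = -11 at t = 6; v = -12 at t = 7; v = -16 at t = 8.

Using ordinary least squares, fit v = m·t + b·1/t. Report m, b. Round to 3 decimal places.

The normal system AᵀA·[m, b]ᵀ = Aᵀv is [[168, 6]; [6, 4033/3136]]·[m, b]ᵀ = [-307, -331/42]ᵀ.
det = 168·(4033/3136) − 6² = 10083/56.
m = ((-307)·(4033/3136) − 6·(-331/42))/(10083/56) = -363281/188216; b = (168·(-331/42) − 6·(-307))/(10083/56) = 29008/10083.

m = -1.930, b = 2.877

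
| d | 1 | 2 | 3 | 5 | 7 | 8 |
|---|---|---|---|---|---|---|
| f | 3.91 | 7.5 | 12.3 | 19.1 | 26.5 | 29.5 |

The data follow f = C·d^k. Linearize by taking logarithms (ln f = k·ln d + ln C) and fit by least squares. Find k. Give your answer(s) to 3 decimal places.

Let Y = ln f. Fitting Y = k·ln d + ln C by least squares:
XᵀX = [[12.3883, 7.4265]; [7.4265, 6]], rhs = [22.3157, 15.4993]ᵀ  (here Σln d = 7.4265, Σ(ln d)² = 12.3883, Σln f = 15.4993, Σln d·ln f = 22.3157).
Slope k = (n·Σln d·ln f − Σln d·Σln f)/(n·Σ(ln d)² − (Σln d)²) = (6·22.3157 − 7.4265·15.4993)/19.1764 = 0.97976; ln C = (Σln f − k·Σln d)/n = 1.37051.

k = 0.980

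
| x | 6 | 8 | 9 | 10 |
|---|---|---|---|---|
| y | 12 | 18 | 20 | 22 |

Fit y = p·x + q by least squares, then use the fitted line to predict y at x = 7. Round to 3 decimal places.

ŷ = 14.857

Entries of AᵀA: Σx·x = 281, Σx = 33, Σ1 = 4.
Right-hand side: Σx·y = 616, Σy = 72.
Δ = 281·4 − 33² = 35.
p = (616·4 − 33·72)/35 = 88/35; q = (281·72 − 33·616)/35 = -96/35.
At x = 7: ŷ = (88/35)·(7) + (-96/35)·(1) = 104/7.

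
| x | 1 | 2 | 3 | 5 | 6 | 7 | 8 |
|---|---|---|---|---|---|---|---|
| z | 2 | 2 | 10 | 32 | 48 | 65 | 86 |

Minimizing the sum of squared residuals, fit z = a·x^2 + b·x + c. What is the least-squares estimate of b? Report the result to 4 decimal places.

The normal system AᵀA·[a, b, c]ᵀ = Aᵀz is [[8516, 1232, 188]; [1232, 188, 32]; [188, 32, 7]]·[a, b, c]ᵀ = [11317, 1627, 245]ᵀ.
Inverting the 3×3 Gram matrix, [a, b, c]ᵀ = [5079/3388, -4185/3388, 326/847]ᵀ.

b = -1.2352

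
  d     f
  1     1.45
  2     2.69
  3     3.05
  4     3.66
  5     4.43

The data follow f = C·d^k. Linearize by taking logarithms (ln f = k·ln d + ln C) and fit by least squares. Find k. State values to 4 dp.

k = 0.6603

Linearized form: ln f = k·ln d + ln C. From the 5 transformed points,
Σln d = 4.7875, Σ(ln d)² = 6.1995, Σln f = 5.2621, Σln d·ln f = 6.1052.
Equations: 6.1995·k + 4.7875·ln C = 6.1052;  4.7875·k + 5·ln C = 5.2621.
Δ = 6.1995·5 − (4.7875)² = 8.0774; k = (6.1052·5 − 4.7875·5.2621)/8.0774 = 0.66029, ln C = (6.1995·5.2621 − 4.7875·6.1052)/8.0774 = 0.42019.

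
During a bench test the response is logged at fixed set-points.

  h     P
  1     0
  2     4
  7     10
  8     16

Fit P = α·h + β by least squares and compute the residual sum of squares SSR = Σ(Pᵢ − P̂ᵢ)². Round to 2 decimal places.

From the data, Σh·h = 118, Σh = 18, Σ1 = 4.
And Σh·P = 206, ΣP = 30.
Eliminating β: 4·(row 1) − 18·(row 2) gives 148·α = 4·206 − 18·30 = 284, so α = 71/37.
Then β = (30 − 18·(71/37))/4 = -42/37.
Residuals: -29/37, 48/37, -85/37, 66/37; SSR = 398/37.

SSR = 10.76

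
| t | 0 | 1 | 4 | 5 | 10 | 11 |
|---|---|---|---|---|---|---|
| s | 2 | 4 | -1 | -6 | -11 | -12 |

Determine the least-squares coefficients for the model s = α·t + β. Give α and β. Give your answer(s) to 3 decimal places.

α = -1.439, β = 3.436

With design matrix M, MᵀM = [[263, 31]; [31, 6]] and Mᵀs = [-272, -24]ᵀ.
det = 263·6 − 31² = 617.
α = ((-272)·6 − 31·(-24))/617 = -888/617; β = (263·(-24) − 31·(-272))/617 = 2120/617.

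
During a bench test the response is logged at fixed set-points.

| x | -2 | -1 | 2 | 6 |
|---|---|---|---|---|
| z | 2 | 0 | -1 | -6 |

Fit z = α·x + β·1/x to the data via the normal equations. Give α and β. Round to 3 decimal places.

Compute the Gram sums: Σx·x = 45, Σx·1/x = 4, Σ1/x·1/x = 55/36.
For Aᵀz: Σx·z = -42, Σ1/x·z = -5/2.
So AᵀA·[α, β]ᵀ = Aᵀz: [[45, 4]; [4, 55/36]]·[α, β]ᵀ = [-42, -5/2]ᵀ.
det = 45·(55/36) − 4² = 211/4.
α = ((-42)·(55/36) − 4·(-5/2))/(211/4) = -650/633; β = (45·(-5/2) − 4·(-42))/(211/4) = 222/211.

α = -1.027, β = 1.052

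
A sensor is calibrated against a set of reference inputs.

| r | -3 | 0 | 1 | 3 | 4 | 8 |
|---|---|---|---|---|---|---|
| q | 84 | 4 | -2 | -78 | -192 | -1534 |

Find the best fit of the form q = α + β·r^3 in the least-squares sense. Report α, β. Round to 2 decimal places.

α = 2.27, β = -3.00

Setting ∂/∂α … = 0 gives: 6·α + 577·β = -1718;  577·α + 267699·β = -802072.
Determinant 6·267699 − 577² = 1273265.
α = ((-1718)·267699 − 577·(-802072))/1273265 = 412666/181895; β = (6·(-802072) − 577·(-1718))/1273265 = -545878/181895.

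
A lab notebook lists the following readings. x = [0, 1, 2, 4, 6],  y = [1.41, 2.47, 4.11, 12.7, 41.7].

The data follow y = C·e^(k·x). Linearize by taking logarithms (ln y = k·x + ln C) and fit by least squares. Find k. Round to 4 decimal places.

k = 0.5627

Linearized form: ln y = k·x + ln C. From the 5 transformed points,
Σx = 13.0000, Σ(x)² = 57.0000, Σln y = 8.9333, Σx·ln y = 36.2805.
Normal system: [[57.0000, 13.0000]; [13.0000, 5]]·[k, ln C]ᵀ = [36.2805, 8.9333]ᵀ.
Slope k = (n·Σx·ln y − Σx·Σln y)/(n·Σ(x)² − (Σx)²) = (5·36.2805 − 13.0000·8.9333)/116.0000 = 0.56266; ln C = (Σln y − k·Σx)/n = 0.32374.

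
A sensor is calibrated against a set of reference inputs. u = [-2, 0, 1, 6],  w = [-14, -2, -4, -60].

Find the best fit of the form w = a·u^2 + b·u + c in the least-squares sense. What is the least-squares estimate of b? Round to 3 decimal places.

Forming MᵀM = [[1313, 209, 41]; [209, 41, 5]; [41, 5, 4]] and Mᵀw = [-2220, -336, -80]ᵀ gives MᵀM·[a, b, c]ᵀ = Mᵀw.
Solving the 3×3 system (Gaussian elimination) gives a = -1269/682, b = 1129/682, c = -1022/341.

b = 1.655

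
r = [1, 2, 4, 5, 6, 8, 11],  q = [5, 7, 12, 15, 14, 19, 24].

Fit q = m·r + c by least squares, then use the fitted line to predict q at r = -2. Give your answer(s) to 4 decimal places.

q̂ = -0.0120

Compute the Gram sums: Σr·r = 267, Σr = 37, Σ1 = 7.
Right-hand side: Σr·q = 642, Σq = 96.
Normal equations: [[267, 37]; [37, 7]]·[m, c]ᵀ = [642, 96]ᵀ.
Determinant 267·7 − 37² = 500.
m = (642·7 − 37·96)/500 = 471/250; c = (267·96 − 37·642)/500 = 939/250.
At r = -2: q̂ = (471/250)·(-2) + (939/250)·(1) = -3/250.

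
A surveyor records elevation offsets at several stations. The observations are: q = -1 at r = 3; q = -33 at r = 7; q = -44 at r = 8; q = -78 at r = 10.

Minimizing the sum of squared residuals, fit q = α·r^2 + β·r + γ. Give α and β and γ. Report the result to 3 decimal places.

Entries of XᵀX: Σr^2·r^2 = 16578, Σr^2·r = 1882, Σr^2 = 222, Σr·r = 222, Σr = 28, Σ1 = 4.
Moment sums: Σr^2·q = -12242, Σr·q = -1366, Σq = -156.
So XᵀX·[α, β, γ]ᵀ = Xᵀq: [[16578, 1882, 222]; [1882, 222, 28]; [222, 28, 4]]·[α, β, γ]ᵀ = [-12242, -1366, -156]ᵀ.
Row-reducing yields α = -1656/1549, β = 4567/1549, γ = -472/1549.

α = -1.069, β = 2.948, γ = -0.305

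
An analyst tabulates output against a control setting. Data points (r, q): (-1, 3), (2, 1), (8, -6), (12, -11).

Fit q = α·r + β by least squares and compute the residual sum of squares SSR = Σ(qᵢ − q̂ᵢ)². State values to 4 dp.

SSR = 1.0268

Forming XᵀX = [[213, 21]; [21, 4]] and Xᵀq = [-181, -13]ᵀ gives XᵀX·[α, β]ᵀ = Xᵀq.
Δ = 213·4 − 21² = 411.
α = ((-181)·4 − 21·(-13))/411 = -451/411; β = (213·(-13) − 21·(-181))/411 = 344/137.
Residuals: -250/411, 281/411, 110/411, -47/137; SSR = 422/411.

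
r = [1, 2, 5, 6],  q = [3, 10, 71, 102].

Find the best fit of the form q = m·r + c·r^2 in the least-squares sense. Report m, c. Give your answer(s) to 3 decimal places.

m = -0.533, c = 2.929

Normal-equation sums: Σr·r = 66, Σr·r^2 = 350, Σr^2·r^2 = 1938.
Right-hand side: Σr·q = 990, Σr^2·q = 5490.
det = 66·1938 − 350² = 5408.
m = (990·1938 − 350·5490)/5408 = -90/169; c = (66·5490 − 350·990)/5408 = 495/169.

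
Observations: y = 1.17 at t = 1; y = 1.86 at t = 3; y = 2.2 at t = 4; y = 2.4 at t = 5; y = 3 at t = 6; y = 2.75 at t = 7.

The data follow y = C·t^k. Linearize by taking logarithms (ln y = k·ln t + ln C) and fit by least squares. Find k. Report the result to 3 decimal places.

k = 0.473

Let Y = ln y. Fitting Y = k·ln t + ln C by least squares:
Σln t = 7.8320, Σ(ln t)² = 12.7160, Σln y = 4.5517, Σln t·ln y = 7.1208.
Equations: 12.7160·k + 7.8320·ln C = 7.1208;  7.8320·k + 6·ln C = 4.5517.
Δ = 12.7160·6 − (7.8320)² = 14.9557; k = (7.1208·6 − 7.8320·4.5517)/14.9557 = 0.47309, ln C = (12.7160·4.5517 − 7.8320·7.1208)/14.9557 = 0.14108.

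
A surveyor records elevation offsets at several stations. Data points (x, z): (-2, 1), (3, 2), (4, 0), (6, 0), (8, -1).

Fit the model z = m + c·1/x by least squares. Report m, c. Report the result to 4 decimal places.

Entries of AᵀA: Σ1 = 5, Σ1/x = 3/8, Σ1/x·1/x = 269/576.
Right-hand side: Σz = 2, Σ1/x·z = 1/24.
Determinant 5·(269/576) − (3/8)² = 79/36.
m = (2·(269/576) − (3/8)·(1/24))/(79/36) = 529/1264; c = (5·(1/24) − (3/8)·2)/(79/36) = -39/158.

m = 0.4185, c = -0.2468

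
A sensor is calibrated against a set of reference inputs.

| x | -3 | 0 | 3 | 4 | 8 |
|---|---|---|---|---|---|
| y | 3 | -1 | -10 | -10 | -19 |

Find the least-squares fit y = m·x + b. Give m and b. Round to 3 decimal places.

m = -2.055, b = -2.468

The normal system AᵀA·[m, b]ᵀ = Aᵀy is [[98, 12]; [12, 5]]·[m, b]ᵀ = [-231, -37]ᵀ.
Δ = 98·5 − 12² = 346.
m = ((-231)·5 − 12·(-37))/346 = -711/346; b = (98·(-37) − 12·(-231))/346 = -427/173.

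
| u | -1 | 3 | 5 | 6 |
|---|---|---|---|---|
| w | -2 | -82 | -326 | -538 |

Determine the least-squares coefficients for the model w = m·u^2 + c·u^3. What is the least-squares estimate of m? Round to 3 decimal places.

m = -3.391

AᵀA·[m, c]ᵀ = Aᵀw reads: 2003·m + 11143·c = -28258;  11143·m + 63011·c = -159170.
(Σu^2·u^2 = 2003, Σu^2·u^3 = 11143, Σu^3·u^3 = 63011, Σu^2·w = -28258, Σu^3·w = -159170.)
Eliminating c: 63011·(row 1) − 11143·(row 2) gives 2044584·m = 63011·(-28258) − 11143·(-159170) = -6933528, so m = -96299/28397.
Then c = ((-159170) − 11143·(-96299/28397))/63011 = -54703/28397.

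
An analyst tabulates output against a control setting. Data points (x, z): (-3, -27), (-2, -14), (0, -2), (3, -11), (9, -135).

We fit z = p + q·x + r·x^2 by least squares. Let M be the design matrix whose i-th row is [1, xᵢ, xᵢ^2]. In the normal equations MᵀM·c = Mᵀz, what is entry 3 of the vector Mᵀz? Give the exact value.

-11333

Entry 3 ↔ basis x^2, so (Mᵀz)_{3} = Σᵢ (x^2)·zᵢ = (9)·(-27) + (4)·(-14) + (0)·(-2) + (9)·(-11) + (81)·(-135) = -11333.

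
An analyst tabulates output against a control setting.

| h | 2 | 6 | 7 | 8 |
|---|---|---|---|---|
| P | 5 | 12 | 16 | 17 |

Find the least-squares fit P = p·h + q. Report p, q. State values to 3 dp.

Setting ∂/∂p … = 0 gives: 153·p + 23·q = 330;  23·p + 4·q = 50.
(Σh·h = 153, Σh = 23, Σ1 = 4, Σh·P = 330, ΣP = 50.)
det = 153·4 − 23² = 83.
p = (330·4 − 23·50)/83 = 170/83; q = (153·50 − 23·330)/83 = 60/83.

p = 2.048, q = 0.723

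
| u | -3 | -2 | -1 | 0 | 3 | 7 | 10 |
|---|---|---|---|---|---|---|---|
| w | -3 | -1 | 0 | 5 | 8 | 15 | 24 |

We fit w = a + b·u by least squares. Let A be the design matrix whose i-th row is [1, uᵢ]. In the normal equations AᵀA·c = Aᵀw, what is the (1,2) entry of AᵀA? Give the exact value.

14

Row 1 ↔ basis 1, column 2 ↔ basis u, so (AᵀA)_{1,2} = Σᵢ u = (1)·(-3) + (1)·(-2) + (1)·(-1) + (1)·(0) + (1)·(3) + (1)·(7) + (1)·(10) = 14.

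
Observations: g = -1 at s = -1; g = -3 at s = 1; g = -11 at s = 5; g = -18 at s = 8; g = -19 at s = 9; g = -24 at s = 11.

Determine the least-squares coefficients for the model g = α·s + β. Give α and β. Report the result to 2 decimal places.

Forming MᵀM = [[293, 33]; [33, 6]] and Mᵀg = [-636, -76]ᵀ gives MᵀM·[α, β]ᵀ = Mᵀg.
Δ = 293·6 − 33² = 669.
α = ((-636)·6 − 33·(-76))/669 = -436/223; β = (293·(-76) − 33·(-636))/669 = -1280/669.

α = -1.96, β = -1.91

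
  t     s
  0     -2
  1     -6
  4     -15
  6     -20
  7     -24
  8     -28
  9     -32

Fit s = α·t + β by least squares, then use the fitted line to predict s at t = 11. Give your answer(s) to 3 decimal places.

ŝ = -37.393

Compute the Gram sums: Σt·t = 247, Σt = 35, Σ1 = 7.
Right-hand side: Σt·s = -866, Σs = -127.
MᵀM·[α, β]ᵀ = Mᵀs becomes [[247, 35]; [35, 7]]·[α, β]ᵀ = [-866, -127]ᵀ.
Δ = 247·7 − 35² = 504.
α = ((-866)·7 − 35·(-127))/504 = -77/24; β = (247·(-127) − 35·(-866))/504 = -353/168.
At t = 11: ŝ = (-77/24)·(11) + (-353/168)·(1) = -1047/28.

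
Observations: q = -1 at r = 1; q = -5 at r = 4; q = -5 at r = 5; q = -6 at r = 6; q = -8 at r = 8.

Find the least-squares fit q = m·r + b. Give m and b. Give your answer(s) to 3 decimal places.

Compute the Gram sums: Σr·r = 142, Σr = 24, Σ1 = 5.
Moment sums: Σr·q = -146, Σq = -25.
So XᵀX·[m, b]ᵀ = Xᵀq: [[142, 24]; [24, 5]]·[m, b]ᵀ = [-146, -25]ᵀ.
det = 142·5 − 24² = 134.
m = ((-146)·5 − 24·(-25))/134 = -65/67; b = (142·(-25) − 24·(-146))/134 = -23/67.

m = -0.970, b = -0.343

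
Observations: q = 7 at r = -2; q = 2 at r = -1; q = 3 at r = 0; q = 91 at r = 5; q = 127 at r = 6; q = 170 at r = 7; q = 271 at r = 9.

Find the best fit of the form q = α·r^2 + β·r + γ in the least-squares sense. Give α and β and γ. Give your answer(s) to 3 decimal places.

α = 2.982, β = 3.046, γ = 1.909

With design matrix X, XᵀX = [[10900, 1404, 196]; [1404, 196, 24]; [196, 24, 7]] and Xᵀq = [37158, 4830, 671]ᵀ.
Row-reducing yields α = 51929/17412, β = 17677/5804, γ = 8308/4353.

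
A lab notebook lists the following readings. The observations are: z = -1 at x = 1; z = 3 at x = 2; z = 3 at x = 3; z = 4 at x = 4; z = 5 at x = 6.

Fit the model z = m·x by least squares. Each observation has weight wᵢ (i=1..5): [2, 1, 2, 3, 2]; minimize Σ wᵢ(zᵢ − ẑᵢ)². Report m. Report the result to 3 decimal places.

m = 0.903

Compute the Gram sums: Σwᵢ·x·x = 144.
Right-hand side: Σwᵢ·x·z = 130.
MᵀWM·[m]ᵀ = MᵀWz becomes [[144]]·[m]ᵀ = [130]ᵀ.
m = 130/144 = 0.902778.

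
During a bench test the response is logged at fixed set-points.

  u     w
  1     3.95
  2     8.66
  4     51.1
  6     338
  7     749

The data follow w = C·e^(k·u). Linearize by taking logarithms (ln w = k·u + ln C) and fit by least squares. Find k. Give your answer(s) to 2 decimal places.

Let Y = ln w. Fitting Y = k·u + ln C by least squares:
XᵀX = [[106.0000, 20.0000]; [20.0000, 5]], rhs = [102.6957, 19.9080]ᵀ  (here Σu = 20.0000, Σ(u)² = 106.0000, Σln w = 19.9080, Σu·ln w = 102.6957).
Solving (det = 130.0000): k = 0.88707, ln C = 0.43333.

k = 0.89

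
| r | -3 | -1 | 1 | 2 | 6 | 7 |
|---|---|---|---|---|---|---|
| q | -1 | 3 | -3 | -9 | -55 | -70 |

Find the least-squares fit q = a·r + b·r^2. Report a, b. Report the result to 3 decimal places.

a = -2.804, b = -1.038

Sums needed: Σr·r = 100, Σr·r^2 = 540, Σr^2·r^2 = 3796.
And Σr·q = -841, Σr^2·q = -5455.
So XᵀX·[a, b]ᵀ = Xᵀq: [[100, 540]; [540, 3796]]·[a, b]ᵀ = [-841, -5455]ᵀ.
Eliminating b: 3796·(row 1) − 540·(row 2) gives 88000·a = 3796·(-841) − 540·(-5455) = -246736, so a = -15421/5500.
Then b = ((-5455) − 540·(-15421/5500))/3796 = -571/550.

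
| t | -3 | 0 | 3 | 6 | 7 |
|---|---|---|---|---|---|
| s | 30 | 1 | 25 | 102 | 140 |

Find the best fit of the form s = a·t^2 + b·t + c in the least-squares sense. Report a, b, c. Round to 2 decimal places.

MᵀM·[a, b, c]ᵀ = Mᵀs reads: 3859·a + 559·b + 103·c = 11027;  559·a + 103·b + 13·c = 1577;  103·a + 13·b + 5·c = 298.
(Σt^2·t^2 = 3859, Σt^2·t = 559, Σt^2 = 103, Σt·t = 103, Σt = 13, Σ1 = 5, Σt^2·s = 11027, Σt·s = 1577, Σs = 298.)
Row-reducing yields a = 29073/9838, b = -8295/9838, c = 4504/4919.

a = 2.96, b = -0.84, c = 0.92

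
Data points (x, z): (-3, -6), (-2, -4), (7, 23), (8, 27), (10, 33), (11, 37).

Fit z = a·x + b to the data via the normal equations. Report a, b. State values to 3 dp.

Compute the Gram sums: Σx·x = 347, Σx = 31, Σ1 = 6.
For Mᵀz: Σx·z = 1140, Σz = 110.
Normal equations: [[347, 31]; [31, 6]]·[a, b]ᵀ = [1140, 110]ᵀ.
Eliminating b: 6·(row 1) − 31·(row 2) gives 1121·a = 6·1140 − 31·110 = 3430, so a = 3430/1121.
Then b = (110 − 31·(3430/1121))/6 = 2830/1121.

a = 3.060, b = 2.525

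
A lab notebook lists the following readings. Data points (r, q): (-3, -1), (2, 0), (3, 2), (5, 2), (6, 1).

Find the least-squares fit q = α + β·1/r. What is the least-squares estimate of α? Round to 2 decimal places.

The normal system AᵀA·[α, β]ᵀ = Aᵀq is [[5, 13/15]; [13/15, 27/50]]·[α, β]ᵀ = [4, 47/30]ᵀ.
Eliminating β: (27/50)·(row 1) − (13/15)·(row 2) gives (877/450)·α = (27/50)·4 − (13/15)·(47/30) = 361/450, so α = 361/877.
Then β = ((47/30) − (13/15)·(361/877))/(27/50) = 1965/877.

α = 0.41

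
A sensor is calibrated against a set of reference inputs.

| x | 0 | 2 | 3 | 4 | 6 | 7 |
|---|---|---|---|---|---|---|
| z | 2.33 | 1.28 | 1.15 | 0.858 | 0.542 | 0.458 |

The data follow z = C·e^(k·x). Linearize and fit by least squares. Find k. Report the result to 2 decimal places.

Linearized form: ln z = k·x + ln C. From the 6 transformed points,
Σx = 22.0000, Σ(x)² = 114.0000, Σln z = -0.3140, Σx·ln z = -8.8407.
Equations: 114.0000·k + 22.0000·ln C = -8.8407;  22.0000·k + 6·ln C = -0.3140.
Solving (det = 200.0000): k = -0.23068, ln C = 0.79348.

k = -0.23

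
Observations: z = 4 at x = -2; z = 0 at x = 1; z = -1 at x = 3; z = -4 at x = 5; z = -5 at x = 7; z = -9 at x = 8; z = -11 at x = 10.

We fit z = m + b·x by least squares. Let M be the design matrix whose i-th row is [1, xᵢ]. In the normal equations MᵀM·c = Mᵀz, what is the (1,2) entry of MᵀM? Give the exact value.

Row 1 ↔ basis 1, column 2 ↔ basis x, so (MᵀM)_{1,2} = Σᵢ x = (1)·(-2) + (1)·(1) + (1)·(3) + (1)·(5) + (1)·(7) + (1)·(8) + (1)·(10) = 32.

32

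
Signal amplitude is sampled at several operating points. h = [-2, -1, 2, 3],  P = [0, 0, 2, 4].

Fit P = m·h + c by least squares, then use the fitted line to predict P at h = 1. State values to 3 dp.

Compute the Gram sums: Σh·h = 18, Σh = 2, Σ1 = 4.
Right-hand side: Σh·P = 16, ΣP = 6.
AᵀA·[m, c]ᵀ = AᵀP becomes [[18, 2]; [2, 4]]·[m, c]ᵀ = [16, 6]ᵀ.
Eliminating c: 4·(row 1) − 2·(row 2) gives 68·m = 4·16 − 2·6 = 52, so m = 13/17.
Then c = (6 − 2·(13/17))/4 = 19/17.
At h = 1: P̂ = (13/17)·(1) + (19/17)·(1) = 32/17.

P̂ = 1.882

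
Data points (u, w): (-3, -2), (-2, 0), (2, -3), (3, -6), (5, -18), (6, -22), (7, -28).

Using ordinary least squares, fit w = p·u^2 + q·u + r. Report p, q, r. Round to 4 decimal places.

p = -0.4704, q = -0.8427, r = 0.0209

From the data, Σu^2·u^2 = 4516, Σu^2·u = 684, Σu^2 = 136, Σu·u = 136, Σu = 18, Σ1 = 7.
Right-hand side: Σu^2·w = -2698, Σu·w = -436, Σw = -79.
Solving the 3×3 system (Gaussian elimination) gives p = -1933/4109, q = -6925/8218, r = 86/4109.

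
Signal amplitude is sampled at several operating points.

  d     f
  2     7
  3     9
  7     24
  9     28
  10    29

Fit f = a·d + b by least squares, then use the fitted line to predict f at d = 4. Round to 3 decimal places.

f̂ = 12.921

From the data, Σd·d = 243, Σd = 31, Σ1 = 5.
Right-hand side: Σd·f = 751, Σf = 97.
det = 243·5 − 31² = 254.
a = (751·5 − 31·97)/254 = 374/127; b = (243·97 − 31·751)/254 = 145/127.
At d = 4: f̂ = (374/127)·(4) + (145/127)·(1) = 1641/127.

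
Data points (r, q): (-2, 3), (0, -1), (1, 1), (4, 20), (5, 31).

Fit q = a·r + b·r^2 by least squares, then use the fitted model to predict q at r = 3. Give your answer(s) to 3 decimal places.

The normal equations are: 46·a + 182·b = 230;  182·a + 898·b = 1108.
Determinant 46·898 − 182² = 8184.
a = (230·898 − 182·1108)/8184 = 37/62; b = (46·1108 − 182·230)/8184 = 69/62.
At r = 3: q̂ = (37/62)·(3) + (69/62)·(9) = 366/31.

q̂ = 11.806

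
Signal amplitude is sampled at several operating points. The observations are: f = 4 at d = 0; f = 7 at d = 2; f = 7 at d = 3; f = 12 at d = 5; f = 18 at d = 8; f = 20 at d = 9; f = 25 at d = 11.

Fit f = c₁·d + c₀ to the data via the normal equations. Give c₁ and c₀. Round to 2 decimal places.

From the data, Σd·d = 304, Σd = 38, Σ1 = 7.
For Mᵀf: Σd·f = 694, Σf = 93.
MᵀM·[c₁, c₀]ᵀ = Mᵀf becomes [[304, 38]; [38, 7]]·[c₁, c₀]ᵀ = [694, 93]ᵀ.
Eliminating c₀: 7·(row 1) − 38·(row 2) gives 684·c₁ = 7·694 − 38·93 = 1324, so c₁ = 331/171.
Then c₀ = (93 − 38·(331/171))/7 = 25/9.

c₁ = 1.94, c₀ = 2.78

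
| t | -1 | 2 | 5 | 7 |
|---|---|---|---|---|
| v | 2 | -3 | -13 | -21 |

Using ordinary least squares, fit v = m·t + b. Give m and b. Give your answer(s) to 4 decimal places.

m = -2.8912, b = 0.6463

Entries of XᵀX: Σt·t = 79, Σt = 13, Σ1 = 4.
For Xᵀv: Σt·v = -220, Σv = -35.
XᵀX·[m, b]ᵀ = Xᵀv becomes [[79, 13]; [13, 4]]·[m, b]ᵀ = [-220, -35]ᵀ.
Δ = 79·4 − 13² = 147.
m = ((-220)·4 − 13·(-35))/147 = -425/147; b = (79·(-35) − 13·(-220))/147 = 95/147.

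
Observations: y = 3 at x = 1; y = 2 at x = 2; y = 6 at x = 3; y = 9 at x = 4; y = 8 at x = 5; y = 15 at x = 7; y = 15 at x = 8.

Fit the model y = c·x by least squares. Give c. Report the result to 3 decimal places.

From the data, Σx·x = 168.
For Mᵀy: Σx·y = 326.
So MᵀM·[c]ᵀ = Mᵀy: [[168]]·[c]ᵀ = [326]ᵀ.
c = 326/168 = 1.94048.

c = 1.940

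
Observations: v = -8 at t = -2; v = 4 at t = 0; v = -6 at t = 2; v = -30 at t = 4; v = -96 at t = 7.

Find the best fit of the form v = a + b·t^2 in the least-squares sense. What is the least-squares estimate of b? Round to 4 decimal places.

b = -2.0049

From the data, Σ1 = 5, Σt^2 = 73, Σt^2·t^2 = 2689.
And Σv = -136, Σt^2·v = -5240.
Eliminating b: 2689·(row 1) − 73·(row 2) gives 8116·a = 2689·(-136) − 73·(-5240) = 16816, so a = 4204/2029.
Then b = ((-5240) − 73·(4204/2029))/2689 = -4068/2029.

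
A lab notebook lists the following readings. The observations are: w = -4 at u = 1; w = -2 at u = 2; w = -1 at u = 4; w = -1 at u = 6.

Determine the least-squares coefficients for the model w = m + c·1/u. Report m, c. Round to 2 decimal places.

Normal-equation sums: Σ1 = 4, Σ1/u = 23/12, Σ1/u·1/u = 193/144.
For Xᵀw: Σw = -8, Σ1/u·w = -65/12.
Normal equations: [[4, 23/12]; [23/12, 193/144]]·[m, c]ᵀ = [-8, -65/12]ᵀ.
Eliminating c: (193/144)·(row 1) − (23/12)·(row 2) gives (27/16)·m = (193/144)·(-8) − (23/12)·(-65/12) = -49/144, so m = -49/243.
Then c = ((-65/12) − (23/12)·(-49/243))/(193/144) = -304/81.

m = -0.20, c = -3.75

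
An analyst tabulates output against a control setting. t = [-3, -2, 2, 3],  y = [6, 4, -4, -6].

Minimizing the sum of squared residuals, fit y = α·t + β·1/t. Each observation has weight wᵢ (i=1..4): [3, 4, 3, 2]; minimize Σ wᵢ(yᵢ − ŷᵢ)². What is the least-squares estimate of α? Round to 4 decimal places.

With design matrix A, AᵀWA = [[73, 12]; [12, 83/36]] and AᵀWy = [-146, -24]ᵀ.
Δ = 73·(83/36) − 12² = 875/36.
α = ((-146)·(83/36) − 12·(-24))/(875/36) = -2; β = (73·(-24) − 12·(-146))/(875/36) = 0.

α = -2.0000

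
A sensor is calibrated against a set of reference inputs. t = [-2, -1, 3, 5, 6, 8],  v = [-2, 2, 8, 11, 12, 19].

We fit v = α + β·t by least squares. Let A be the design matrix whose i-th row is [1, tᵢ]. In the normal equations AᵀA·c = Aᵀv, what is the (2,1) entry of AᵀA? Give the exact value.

Row 2 ↔ basis t, column 1 ↔ basis 1, so (AᵀA)_{2,1} = Σᵢ t = (-2)·(1) + (-1)·(1) + (3)·(1) + (5)·(1) + (6)·(1) + (8)·(1) = 19.

19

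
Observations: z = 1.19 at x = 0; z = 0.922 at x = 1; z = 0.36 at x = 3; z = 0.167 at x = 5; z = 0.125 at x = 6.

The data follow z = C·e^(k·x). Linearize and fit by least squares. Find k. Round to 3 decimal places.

Let Y = ln z. Fitting Y = k·x + ln C by least squares:
XᵀX = [[71.0000, 15.0000]; [15.0000, 5]], rhs = [-24.5716, -4.7981]ᵀ  (here Σx = 15.0000, Σ(x)² = 71.0000, Σln z = -4.7981, Σx·ln z = -24.5716).
Solving (det = 130.0000): k = -0.39143, ln C = 0.21468.

k = -0.391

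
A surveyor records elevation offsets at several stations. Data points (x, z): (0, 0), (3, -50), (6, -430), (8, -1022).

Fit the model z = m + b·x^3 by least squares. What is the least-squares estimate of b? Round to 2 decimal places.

Setting ∂/∂m … = 0 gives: 4·m + 755·b = -1502;  755·m + 309529·b = -617494.
(Σ1 = 4, Σx^3 = 755, Σx^3·x^3 = 309529, Σz = -1502, Σx^3·z = -617494.)
Eliminating b: 309529·(row 1) − 755·(row 2) gives 668091·m = 309529·(-1502) − 755·(-617494) = 1295412, so m = 431804/222697.
Then b = ((-617494) − 755·(431804/222697))/309529 = -445322/222697.

b = -2.00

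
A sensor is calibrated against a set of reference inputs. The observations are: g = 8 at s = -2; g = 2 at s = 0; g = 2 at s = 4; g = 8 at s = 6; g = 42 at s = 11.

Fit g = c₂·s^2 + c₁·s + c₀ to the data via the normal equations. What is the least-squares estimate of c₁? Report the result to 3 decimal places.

c₁ = -2.068

XᵀX·[c₂, c₁, c₀]ᵀ = Xᵀg reads: 16209·c₂ + 1603·c₁ + 177·c₀ = 5434;  1603·c₂ + 177·c₁ + 19·c₀ = 502;  177·c₂ + 19·c₁ + 5·c₀ = 62.
Row-reducing yields c₂ = 14314/27563, c₁ = -57013/27563, c₀ = 51715/27563.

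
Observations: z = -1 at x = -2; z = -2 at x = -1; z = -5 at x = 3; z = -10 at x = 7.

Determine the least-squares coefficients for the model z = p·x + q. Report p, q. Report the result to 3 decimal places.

p = -0.975, q = -2.793

Entries of AᵀA: Σx·x = 63, Σx = 7, Σ1 = 4.
For Aᵀz: Σx·z = -81, Σz = -18.
Δ = 63·4 − 7² = 203.
p = ((-81)·4 − 7·(-18))/203 = -198/203; q = (63·(-18) − 7·(-81))/203 = -81/29.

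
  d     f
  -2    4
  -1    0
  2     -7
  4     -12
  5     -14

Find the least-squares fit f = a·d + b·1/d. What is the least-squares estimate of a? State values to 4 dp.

a = -3.0449

Sums needed: Σd·d = 50, Σd·1/d = 5, Σ1/d·1/d = 641/400.
Right-hand side: Σd·f = -140, Σ1/d·f = -113/10.
Normal equations: [[50, 5]; [5, 641/400]]·[a, b]ᵀ = [-140, -113/10]ᵀ.
Determinant 50·(641/400) − 5² = 441/8.
a = ((-140)·(641/400) − 5·(-113/10))/(441/8) = -746/245; b = (50·(-113/10) − 5·(-140))/(441/8) = 120/49.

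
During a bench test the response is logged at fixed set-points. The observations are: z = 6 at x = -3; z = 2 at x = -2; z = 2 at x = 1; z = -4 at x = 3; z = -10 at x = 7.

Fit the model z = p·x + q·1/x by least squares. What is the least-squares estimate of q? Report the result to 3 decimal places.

Entries of MᵀM: Σx·x = 72, Σx·1/x = 5, Σ1/x·1/x = 2633/1764.
For Mᵀz: Σx·z = -102, Σ1/x·z = -79/21.
Determinant 72·(2633/1764) − 5² = 4041/49.
p = ((-102)·(2633/1764) − 5·(-79/21))/(4041/49) = -1453/898; q = (72·(-79/21) − 5·(-102))/(4041/49) = 1302/449.

q = 2.900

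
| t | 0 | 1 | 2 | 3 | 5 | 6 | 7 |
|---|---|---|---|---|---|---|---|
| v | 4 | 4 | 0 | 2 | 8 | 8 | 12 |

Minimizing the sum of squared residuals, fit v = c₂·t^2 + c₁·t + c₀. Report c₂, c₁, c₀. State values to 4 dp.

c₂ = 0.4260, c₁ = -1.7715, c₀ = 3.9559

AᵀA·[c₂, c₁, c₀]ᵀ = Aᵀv reads: 4420·c₂ + 720·c₁ + 124·c₀ = 1098;  720·c₂ + 124·c₁ + 24·c₀ = 182;  124·c₂ + 24·c₁ + 7·c₀ = 38.
(Σt^2·t^2 = 4420, Σt^2·t = 720, Σt^2 = 124, Σt·t = 124, Σt = 24, Σ1 = 7, Σt^2·v = 1098, Σt·v = 182, Σv = 38.)
Inverting the 3×3 Gram matrix, [c₂, c₁, c₀]ᵀ = [2165/5082, -3001/1694, 1436/363]ᵀ.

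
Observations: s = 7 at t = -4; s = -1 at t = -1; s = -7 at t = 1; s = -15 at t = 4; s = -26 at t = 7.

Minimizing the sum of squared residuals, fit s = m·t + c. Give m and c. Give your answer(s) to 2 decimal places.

m = -2.97, c = -4.25

Normal-equation sums: Σt·t = 83, Σt = 7, Σ1 = 5.
For Aᵀs: Σt·s = -276, Σs = -42.
Eliminating c: 5·(row 1) − 7·(row 2) gives 366·m = 5·(-276) − 7·(-42) = -1086, so m = -181/61.
Then c = ((-42) − 7·(-181/61))/5 = -259/61.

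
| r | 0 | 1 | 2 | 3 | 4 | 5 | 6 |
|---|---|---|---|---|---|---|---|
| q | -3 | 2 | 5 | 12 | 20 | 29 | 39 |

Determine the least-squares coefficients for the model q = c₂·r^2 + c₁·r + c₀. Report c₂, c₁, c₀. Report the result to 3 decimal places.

c₂ = 0.679, c₁ = 2.893, c₀ = -2.643

With design matrix M, MᵀM = [[2275, 441, 91]; [441, 91, 21]; [91, 21, 7]] and Mᵀq = [2579, 507, 104]ᵀ.
Inverting the 3×3 Gram matrix, [c₂, c₁, c₀]ᵀ = [19/28, 81/28, -37/14]ᵀ.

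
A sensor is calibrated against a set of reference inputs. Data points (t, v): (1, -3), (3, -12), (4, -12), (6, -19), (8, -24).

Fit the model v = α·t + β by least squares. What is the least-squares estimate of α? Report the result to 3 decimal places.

Forming MᵀM = [[126, 22]; [22, 5]] and Mᵀv = [-393, -70]ᵀ gives MᵀM·[α, β]ᵀ = Mᵀv.
Determinant 126·5 − 22² = 146.
α = ((-393)·5 − 22·(-70))/146 = -425/146; β = (126·(-70) − 22·(-393))/146 = -87/73.

α = -2.911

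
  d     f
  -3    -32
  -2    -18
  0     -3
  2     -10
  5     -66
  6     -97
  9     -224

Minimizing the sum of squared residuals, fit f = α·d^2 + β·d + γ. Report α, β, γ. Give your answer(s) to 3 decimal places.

Normal-equation sums: Σd^2·d^2 = 8595, Σd^2·d = 1043, Σd^2 = 159, Σd·d = 159, Σd = 17, Σ1 = 7.
And Σd^2·f = -23686, Σd·f = -2816, Σf = -450.
Row-reducing yields α = -25579/8759, β = 764/461, γ = -17323/8759.

α = -2.920, β = 1.657, γ = -1.978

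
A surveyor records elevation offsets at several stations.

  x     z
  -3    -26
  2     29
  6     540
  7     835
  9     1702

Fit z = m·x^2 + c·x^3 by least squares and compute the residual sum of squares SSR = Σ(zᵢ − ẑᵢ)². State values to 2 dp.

SSR = 2.51

With design matrix M, MᵀM = [[10355, 83421]; [83421, 696539]] and Mᵀz = [198099, 1644737]ᵀ.
Δ = 10355·696539 − 83421² = 253598104.
m = (198099·696539 − 83421·1644737)/253598104 = 6274791/2045146; c = (10355·1644737 − 83421·198099)/253598104 = 126408739/63399526.
Residuals: 6990794/31699763, 24621129/31699763, -35605170/31699763, 24499602/31699763, -988840/31699763; SSR = 79622287/31699763.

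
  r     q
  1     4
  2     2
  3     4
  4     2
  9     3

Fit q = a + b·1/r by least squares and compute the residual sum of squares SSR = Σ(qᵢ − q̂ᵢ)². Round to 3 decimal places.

Setting ∂/∂a … = 0 gives: 5·a + (79/36)·b = 15;  (79/36)·a + (1861/1296)·b = 43/6.
Determinant 5·(1861/1296) − (79/36)² = 383/162.
a = (15·(1861/1296) − (79/36)·(43/6))/(383/162) = 7533/3064; b = (5·(43/6) − (79/36)·15)/(383/162) = 945/766.
Residuals: 943/3064, -3295/3064, 3463/3064, -1175/1532, 1239/3064; SSR = 10051/3064.

SSR = 3.280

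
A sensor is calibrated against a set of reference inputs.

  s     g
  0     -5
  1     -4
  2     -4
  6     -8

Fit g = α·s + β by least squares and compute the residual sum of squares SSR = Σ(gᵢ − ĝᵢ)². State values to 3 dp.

SSR = 2.916

The normal equations are: 41·α + 9·β = -60;  9·α + 4·β = -21.
(Σs·s = 41, Σs = 9, Σ1 = 4, Σs·g = -60, Σg = -21.)
Eliminating β: 4·(row 1) − 9·(row 2) gives 83·α = 4·(-60) − 9·(-21) = -51, so α = -51/83.
Then β = ((-21) − 9·(-51/83))/4 = -321/83.
Residuals: -94/83, 40/83, 91/83, -37/83; SSR = 242/83.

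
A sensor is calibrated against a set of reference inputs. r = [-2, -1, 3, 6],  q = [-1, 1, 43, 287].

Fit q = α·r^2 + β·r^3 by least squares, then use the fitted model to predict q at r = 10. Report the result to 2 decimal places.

q̂ = 1213.50

Compute the Gram sums: Σr^2·r^2 = 1394, Σr^2·r^3 = 7986, Σr^3·r^3 = 47450.
And Σr^2·q = 10716, Σr^3·q = 63160.
XᵀX·[α, β]ᵀ = Xᵀq becomes [[1394, 7986]; [7986, 47450]]·[α, β]ᵀ = [10716, 63160]ᵀ.
det = 1394·47450 − 7986² = 2369104.
α = (10716·47450 − 7986·63160)/2369104 = 509805/296138; β = (1394·63160 − 7986·10716)/2369104 = 308383/296138.
At r = 10: q̂ = (509805/296138)·(100) + (308383/296138)·(1000) = 179681750/148069.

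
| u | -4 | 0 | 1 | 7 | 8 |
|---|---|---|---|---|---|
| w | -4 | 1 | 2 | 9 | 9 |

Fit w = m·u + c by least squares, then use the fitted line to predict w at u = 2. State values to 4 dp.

Forming XᵀX = [[130, 12]; [12, 5]] and Xᵀw = [153, 17]ᵀ gives XᵀX·[m, c]ᵀ = Xᵀw.
Eliminating c: 5·(row 1) − 12·(row 2) gives 506·m = 5·153 − 12·17 = 561, so m = 51/46.
Then c = (17 − 12·(51/46))/5 = 17/23.
At u = 2: ŵ = (51/46)·(2) + (17/23)·(1) = 68/23.

ŵ = 2.9565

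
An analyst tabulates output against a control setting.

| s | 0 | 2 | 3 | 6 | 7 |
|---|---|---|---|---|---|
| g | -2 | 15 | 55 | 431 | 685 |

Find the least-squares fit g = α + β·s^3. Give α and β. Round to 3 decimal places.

α = -0.719, β = 1.999

From the data, Σ1 = 5, Σs^3 = 594, Σs^3·s^3 = 165098.
And Σg = 1184, Σs^3·g = 329656.
Normal equations: [[5, 594]; [594, 165098]]·[α, β]ᵀ = [1184, 329656]ᵀ.
Δ = 5·165098 − 594² = 472654.
α = (1184·165098 − 594·329656)/472654 = -169816/236327; β = (5·329656 − 594·1184)/472654 = 472492/236327.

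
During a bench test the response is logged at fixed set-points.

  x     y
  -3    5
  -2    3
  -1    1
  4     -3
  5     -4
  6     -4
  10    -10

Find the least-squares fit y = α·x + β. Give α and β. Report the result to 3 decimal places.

α = -1.043, β = 1.117

MᵀM·[α, β]ᵀ = Mᵀy reads: 191·α + 19·β = -178;  19·α + 7·β = -12.
(Σx·x = 191, Σx = 19, Σ1 = 7, Σx·y = -178, Σy = -12.)
det = 191·7 − 19² = 976.
α = ((-178)·7 − 19·(-12))/976 = -509/488; β = (191·(-12) − 19·(-178))/976 = 545/488.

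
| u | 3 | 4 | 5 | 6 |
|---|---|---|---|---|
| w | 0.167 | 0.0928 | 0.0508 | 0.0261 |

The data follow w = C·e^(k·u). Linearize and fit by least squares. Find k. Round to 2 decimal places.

k = -0.62

With ln wᵢ as the transformed response and uᵢ as the regressor:
XᵀX = [[86.0000, 18.0000]; [18.0000, 4]], rhs = [-51.6527, -10.7927]ᵀ  (here Σu = 18.0000, Σ(u)² = 86.0000, Σln w = -10.7927, Σu·ln w = -51.6527).
Δ = 86.0000·4 − (18.0000)² = 20.0000; k = (-51.6527·4 − 18.0000·-10.7927)/20.0000 = -0.61707, ln C = (86.0000·-10.7927 − 18.0000·-51.6527)/20.0000 = 0.07864.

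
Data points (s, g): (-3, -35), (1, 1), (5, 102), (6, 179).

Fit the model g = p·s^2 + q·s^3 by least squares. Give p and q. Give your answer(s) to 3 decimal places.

Entries of AᵀA: Σs^2·s^2 = 2003, Σs^2·s^3 = 10659, Σs^3·s^3 = 63011.
For Aᵀg: Σs^2·g = 8680, Σs^3·g = 52360.
So AᵀA·[p, q]ᵀ = Aᵀg: [[2003, 10659]; [10659, 63011]]·[p, q]ᵀ = [8680, 52360]ᵀ.
Eliminating q: 63011·(row 1) − 10659·(row 2) gives 12596752·p = 63011·8680 − 10659·52360 = -11169760, so p = -99730/112471.
Then q = (52360 − 10659·(-99730/112471))/63011 = 110330/112471.

p = -0.887, q = 0.981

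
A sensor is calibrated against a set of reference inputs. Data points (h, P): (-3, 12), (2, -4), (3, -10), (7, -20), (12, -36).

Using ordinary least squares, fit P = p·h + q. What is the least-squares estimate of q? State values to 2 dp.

q = 1.73

Entries of AᵀA: Σh·h = 215, Σh = 21, Σ1 = 5.
And Σh·P = -646, ΣP = -58.
AᵀA·[p, q]ᵀ = AᵀP becomes [[215, 21]; [21, 5]]·[p, q]ᵀ = [-646, -58]ᵀ.
Determinant 215·5 − 21² = 634.
p = ((-646)·5 − 21·(-58))/634 = -1006/317; q = (215·(-58) − 21·(-646))/634 = 548/317.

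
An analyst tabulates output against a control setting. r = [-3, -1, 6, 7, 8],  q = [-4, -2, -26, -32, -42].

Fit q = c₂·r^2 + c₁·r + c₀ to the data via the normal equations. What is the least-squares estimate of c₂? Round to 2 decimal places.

MᵀM·[c₂, c₁, c₀]ᵀ = Mᵀq reads: 7875·c₂ + 1043·c₁ + 159·c₀ = -5230;  1043·c₂ + 159·c₁ + 17·c₀ = -702;  159·c₂ + 17·c₁ + 5·c₀ = -106.
(Σr^2·r^2 = 7875, Σr^2·r = 1043, Σr^2 = 159, Σr·r = 159, Σr = 17, Σ1 = 5, Σr^2·q = -5230, Σr·q = -702, Σq = -106.)
Row-reducing yields c₂ = -20664/41071, c₁ = -36050/41071, c₀ = -91020/41071.

c₂ = -0.50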